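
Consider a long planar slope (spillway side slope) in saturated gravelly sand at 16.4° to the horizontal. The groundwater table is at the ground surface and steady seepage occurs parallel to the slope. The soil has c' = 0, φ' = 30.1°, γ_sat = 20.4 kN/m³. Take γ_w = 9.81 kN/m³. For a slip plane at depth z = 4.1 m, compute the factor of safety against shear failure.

With seepage parallel to the slope and the water table at the surface, the effective normal stress on the slip plane uses the buoyant unit weight γ' = γ_sat − γ_w while the driving shear stress uses γ_sat:
FS = [c' + γ' z cos²β tanφ'] / [γ_sat z sinβ cosβ]
(For c' = 0 this reduces to FS = (γ'/γ_sat)·tanφ'/tanβ.)
γ' = 20.4 − 9.81 = 10.59 kN/m³
Numerator = 0.0 + 10.59·4.1·cos²16.4°·tan30.1° = 0.0 + 10.59·4.1·0.9203·0.5797 = 23.163 kPa
Denominator = 20.4·4.1·sin16.4°·cos16.4° = 20.4·4.1·0.2823·0.9593 = 22.654 kPa
FS = 23.163 / 22.654 = 1.022

FS = 1.02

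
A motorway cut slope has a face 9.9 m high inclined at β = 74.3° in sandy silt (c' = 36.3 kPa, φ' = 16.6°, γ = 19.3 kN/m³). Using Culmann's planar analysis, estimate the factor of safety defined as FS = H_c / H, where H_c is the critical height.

H_c = (4c'/γ) · sinβ cosφ' / [1 − cos(β − φ')]
    = (4·36.3/19.3) · sin74.3°·cos16.6° / [1 − cos57.7°]
    = 7.523 · 0.9226 / 0.4656 = 14.91 m
FS = H_c / H = 14.91 / 9.9 = 1.506

FS = 1.51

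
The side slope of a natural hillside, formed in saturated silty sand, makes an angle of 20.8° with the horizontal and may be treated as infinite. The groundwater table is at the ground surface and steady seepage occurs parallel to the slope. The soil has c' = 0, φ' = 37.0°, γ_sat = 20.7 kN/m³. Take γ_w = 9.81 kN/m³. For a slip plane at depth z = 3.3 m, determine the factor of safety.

With seepage parallel to the slope and the water table at the surface, the effective normal stress on the slip plane uses the buoyant unit weight γ' = γ_sat − γ_w while the driving shear stress uses γ_sat:
FS = [c' + γ' z cos²β tanφ'] / [γ_sat z sinβ cosβ]
(For c' = 0 this reduces to FS = (γ'/γ_sat)·tanφ'/tanβ.)
γ' = 20.7 − 9.81 = 10.89 kN/m³
Numerator = 0.0 + 10.89·3.3·cos²20.8°·tan37.0° = 0.0 + 10.89·3.3·0.8739·0.7536 = 23.666 kPa
Denominator = 20.7·3.3·sin20.8°·cos20.8° = 20.7·3.3·0.3551·0.9348 = 22.676 kPa
FS = 23.666 / 22.676 = 1.044

FS = 1.04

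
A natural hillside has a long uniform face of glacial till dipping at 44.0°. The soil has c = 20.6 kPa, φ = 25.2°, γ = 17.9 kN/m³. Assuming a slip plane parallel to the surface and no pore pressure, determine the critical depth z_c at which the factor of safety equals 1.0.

z_c = 4.49 m

Setting FS = 1.00 in FS = [c + γz cos²β tanφ] / [γz sinβ cosβ] and solving for z:
z = c / [γ cosβ (FS·sinβ − cosβ·tanφ)]
  = 20.6 / [17.9·cos44.0°·(1.00·sin44.0° − cos44.0°·tan25.2°)]
  = 20.6 / [17.9·0.7193·(1.00·0.6947 − 0.7193·0.4706)]
  = 20.6 / 4.5860 = 4.492 m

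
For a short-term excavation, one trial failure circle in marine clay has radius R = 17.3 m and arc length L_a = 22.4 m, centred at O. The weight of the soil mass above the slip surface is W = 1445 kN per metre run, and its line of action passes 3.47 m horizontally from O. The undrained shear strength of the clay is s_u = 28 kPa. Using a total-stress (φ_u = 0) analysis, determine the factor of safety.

FS = 2.16

Taking moments about the centre O, the resisting moment is provided by the undrained shear strength acting along the arc:
M_R = s_u·L_a·R = 28·22.40·17.3 = 10850.6 kN·m/m
M_D = W·d = 1445·3.47 = 5014.2 kN·m/m
FS = M_R / M_D = 10850.6 / 5014.2 = 2.164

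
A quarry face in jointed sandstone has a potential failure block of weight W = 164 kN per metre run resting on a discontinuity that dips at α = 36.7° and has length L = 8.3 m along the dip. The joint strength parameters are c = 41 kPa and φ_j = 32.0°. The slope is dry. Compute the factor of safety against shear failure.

Resolving the block weight along and normal to the plane and applying the Mohr–Coulomb strength on the joint:
N' = W cosα = 164·cos36.7° = 131.5 kN/m
Driving force T = W sinα = 164·sin36.7° = 98.0 kN/m
Resisting force R = c·L + N'·tanφ_j = 41·8.3 + 131.5·tan32.0° = 340.3 + 82.2 = 422.5 kN/m
FS = R / T = 422.5 / 98.0 = 4.310

FS = 4.31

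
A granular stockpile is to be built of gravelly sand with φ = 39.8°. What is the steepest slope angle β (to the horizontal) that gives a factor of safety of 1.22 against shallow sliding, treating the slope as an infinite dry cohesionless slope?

β = 34.3°

For an infinite dry cohesionless slope FS = tanφ/tanβ, so tanβ = tanφ / FS.
tanβ = tan39.8° / 1.22 = 0.8332 / 1.22 = 0.6829
β = arctan(0.6829) = 34.33°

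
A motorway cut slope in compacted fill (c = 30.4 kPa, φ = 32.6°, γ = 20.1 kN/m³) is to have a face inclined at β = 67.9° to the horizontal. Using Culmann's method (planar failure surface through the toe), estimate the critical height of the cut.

H_c = 25.68 m

Culmann's analysis gives the critical failure plane at α_cr = (β + φ)/2 = (67.9 + 32.6)/2 = 50.2°, and the critical height
H_c = (4c/γ) · sinβ cosφ / [1 − cos(β − φ)]
    = (4·30.4/20.1) · sin67.9°·cos32.6° / [1 − cos(35.3°)]
    = 6.050 · 0.9265·0.8425 / [1 − 0.8161]
    = 6.050 · 0.7806 / 0.1839
    = 25.68 m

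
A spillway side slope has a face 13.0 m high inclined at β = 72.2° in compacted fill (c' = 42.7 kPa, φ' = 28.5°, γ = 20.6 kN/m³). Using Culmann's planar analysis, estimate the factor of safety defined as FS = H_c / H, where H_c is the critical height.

FS = 1.93

H_c = (4c'/γ) · sinβ cosφ' / [1 − cos(β − φ')]
    = (4·42.7/20.6) · sin72.2°·cos28.5° / [1 − cos43.7°]
    = 8.291 · 0.8367 / 0.2770 = 25.04 m
FS = H_c / H = 25.04 / 13.0 = 1.926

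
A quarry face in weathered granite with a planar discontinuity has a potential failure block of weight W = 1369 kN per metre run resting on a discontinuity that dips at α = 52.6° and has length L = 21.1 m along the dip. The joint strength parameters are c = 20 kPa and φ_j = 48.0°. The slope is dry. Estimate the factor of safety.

FS = 1.24

Resolving the block weight along and normal to the plane and applying the Mohr–Coulomb strength on the joint:
N' = W cosα = 1369·cos52.6° = 831.5 kN/m
Driving force T = W sinα = 1369·sin52.6° = 1087.6 kN/m
Resisting force R = c·L + N'·tanφ_j = 20·21.1 + 831.5·tan48.0° = 422.0 + 923.5 = 1345.5 kN/m
FS = R / T = 1345.5 / 1087.6 = 1.237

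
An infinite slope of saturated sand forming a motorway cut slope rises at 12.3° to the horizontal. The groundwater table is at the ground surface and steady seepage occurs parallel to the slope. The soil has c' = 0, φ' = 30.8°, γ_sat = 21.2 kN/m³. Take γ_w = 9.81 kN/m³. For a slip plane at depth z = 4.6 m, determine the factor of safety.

With seepage parallel to the slope and the water table at the surface, the effective normal stress on the slip plane uses the buoyant unit weight γ' = γ_sat − γ_w while the driving shear stress uses γ_sat:
FS = [c' + γ' z cos²β tanφ'] / [γ_sat z sinβ cosβ]
(For c' = 0 this reduces to FS = (γ'/γ_sat)·tanφ'/tanβ.)
γ' = 21.2 − 9.81 = 11.39 kN/m³
Numerator = 0.0 + 11.39·4.6·cos²12.3°·tan30.8° = 0.0 + 11.39·4.6·0.9546·0.5961 = 29.816 kPa
Denominator = 21.2·4.6·sin12.3°·cos12.3° = 21.2·4.6·0.2130·0.9770 = 20.298 kPa
FS = 29.816 / 20.298 = 1.469

FS = 1.47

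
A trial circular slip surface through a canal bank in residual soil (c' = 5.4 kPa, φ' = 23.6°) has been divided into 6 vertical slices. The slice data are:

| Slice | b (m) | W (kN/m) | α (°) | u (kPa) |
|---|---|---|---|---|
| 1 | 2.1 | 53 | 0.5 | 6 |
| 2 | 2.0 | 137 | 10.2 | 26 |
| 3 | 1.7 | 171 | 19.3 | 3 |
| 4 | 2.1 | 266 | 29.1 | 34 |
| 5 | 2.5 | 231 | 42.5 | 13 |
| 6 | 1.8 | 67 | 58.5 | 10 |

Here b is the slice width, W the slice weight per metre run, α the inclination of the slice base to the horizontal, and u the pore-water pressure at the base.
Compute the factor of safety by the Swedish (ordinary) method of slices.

FS = 0.77

Ordinary method of slices: FS = Σ[c'·Δl_i + (W_i cosα_i − u_i·Δl_i)·tanφ'] / Σ W_i sinα_i, with Δl_i = b_i / cosα_i.
Slice 1: Δl = 2.1/cos0.5° = 2.100 m; N'_1 = 53·cos0.5° − 6·2.100 = 40.4; c'Δl = 11.34; W sinα = 0.5
Slice 2: Δl = 2.0/cos10.2° = 2.032 m; N'_2 = 137·cos10.2° − 26·2.032 = 82.0; c'Δl = 10.97; W sinα = 24.3
Slice 3: Δl = 1.7/cos19.3° = 1.801 m; N'_3 = 171·cos19.3° − 3·1.801 = 156.0; c'Δl = 9.73; W sinα = 56.5
Slice 4: Δl = 2.1/cos29.1° = 2.403 m; N'_4 = 266·cos29.1° − 34·2.403 = 150.7; c'Δl = 12.98; W sinα = 129.4
Slice 5: Δl = 2.5/cos42.5° = 3.391 m; N'_5 = 231·cos42.5° − 13·3.391 = 126.2; c'Δl = 18.31; W sinα = 156.1
Slice 6: Δl = 1.8/cos58.5° = 3.445 m; N'_6 = 67·cos58.5° − 10·3.445 = 0.6; c'Δl = 18.60; W sinα = 57.1
Σc'Δl = 81.9 kN/m; ΣN' = 555.9 kN/m; ΣW sinα = 423.8 kN/m
Resisting = 81.9 + 555.9·tan23.6° = 81.9 + 242.9 = 324.8 kN/m
FS = 324.8 / 423.8 = 0.766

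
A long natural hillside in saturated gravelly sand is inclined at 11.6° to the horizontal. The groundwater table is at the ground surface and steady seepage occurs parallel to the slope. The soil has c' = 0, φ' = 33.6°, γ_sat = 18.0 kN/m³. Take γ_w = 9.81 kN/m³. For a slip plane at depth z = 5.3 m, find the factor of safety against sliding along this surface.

FS = 1.47

With seepage parallel to the slope and the water table at the surface, the effective normal stress on the slip plane uses the buoyant unit weight γ' = γ_sat − γ_w while the driving shear stress uses γ_sat:
FS = [c' + γ' z cos²β tanφ'] / [γ_sat z sinβ cosβ]
(For c' = 0 this reduces to FS = (γ'/γ_sat)·tanφ'/tanβ.)
γ' = 18.0 − 9.81 = 8.19 kN/m³
Numerator = 0.0 + 8.19·5.3·cos²11.6°·tan33.6° = 0.0 + 8.19·5.3·0.9596·0.6644 = 27.673 kPa
Denominator = 18.0·5.3·sin11.6°·cos11.6° = 18.0·5.3·0.2011·0.9796 = 18.791 kPa
FS = 27.673 / 18.791 = 1.473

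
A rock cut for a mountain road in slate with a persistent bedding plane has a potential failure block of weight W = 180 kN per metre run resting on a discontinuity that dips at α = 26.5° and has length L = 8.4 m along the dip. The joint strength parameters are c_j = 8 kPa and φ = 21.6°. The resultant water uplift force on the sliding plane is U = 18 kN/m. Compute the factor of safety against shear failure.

FS = 1.54

Resolving the block weight along and normal to the plane and applying the Mohr–Coulomb strength on the joint:
N' = W cosα − U = 180·cos26.5° − 18 = 143.1 kN/m
Driving force T = W sinα = 180·sin26.5° = 80.3 kN/m
Resisting force R = c_j·L + N'·tanφ = 8·8.4 + 143.1·tan21.6° = 67.2 + 56.7 = 123.9 kN/m
FS = R / T = 123.9 / 80.3 = 1.542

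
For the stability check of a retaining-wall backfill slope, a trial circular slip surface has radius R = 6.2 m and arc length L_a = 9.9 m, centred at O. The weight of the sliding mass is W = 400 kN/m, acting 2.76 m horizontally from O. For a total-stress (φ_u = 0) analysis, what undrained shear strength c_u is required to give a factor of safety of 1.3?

FS = c_u·L_a·R / (W·d), so c_u = FS·W·d / (L_a·R).
c_u = 1.3·400·2.76 / (9.90·6.2) = 1435.2 / 61.38 = 23.38 kPa

c_u = 23.4 kPa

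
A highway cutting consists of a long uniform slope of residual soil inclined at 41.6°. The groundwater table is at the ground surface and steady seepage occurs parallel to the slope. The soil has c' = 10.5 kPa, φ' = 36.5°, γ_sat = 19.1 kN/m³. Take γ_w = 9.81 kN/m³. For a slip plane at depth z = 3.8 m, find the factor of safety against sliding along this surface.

With seepage parallel to the slope and the water table at the surface, the effective normal stress on the slip plane uses the buoyant unit weight γ' = γ_sat − γ_w while the driving shear stress uses γ_sat:
FS = [c' + γ' z cos²β tanφ'] / [γ_sat z sinβ cosβ]
γ' = 19.1 − 9.81 = 9.29 kN/m³
Numerator = 10.5 + 9.29·3.8·cos²41.6°·tan36.5° = 10.5 + 9.29·3.8·0.5592·0.7400 = 25.108 kPa
Denominator = 19.1·3.8·sin41.6°·cos41.6° = 19.1·3.8·0.6639·0.7478 = 36.035 kPa
FS = 25.108 / 36.035 = 0.697

FS = 0.70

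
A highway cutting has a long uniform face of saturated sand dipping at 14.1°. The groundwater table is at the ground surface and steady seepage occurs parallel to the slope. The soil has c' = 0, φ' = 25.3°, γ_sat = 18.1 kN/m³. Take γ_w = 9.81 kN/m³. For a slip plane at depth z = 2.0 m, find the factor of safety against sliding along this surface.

FS = 0.86

With seepage parallel to the slope and the water table at the surface, the effective normal stress on the slip plane uses the buoyant unit weight γ' = γ_sat − γ_w while the driving shear stress uses γ_sat:
FS = [c' + γ' z cos²β tanφ'] / [γ_sat z sinβ cosβ]
(For c' = 0 this reduces to FS = (γ'/γ_sat)·tanφ'/tanβ.)
γ' = 18.1 − 9.81 = 8.29 kN/m³
Numerator = 0.0 + 8.29·2.0·cos²14.1°·tan25.3° = 0.0 + 8.29·2.0·0.9407·0.4727 = 7.372 kPa
Denominator = 18.1·2.0·sin14.1°·cos14.1° = 18.1·2.0·0.2436·0.9699 = 8.553 kPa
FS = 7.372 / 8.553 = 0.862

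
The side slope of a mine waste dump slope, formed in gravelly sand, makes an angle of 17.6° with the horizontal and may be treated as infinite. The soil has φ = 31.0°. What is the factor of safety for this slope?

FS = 1.89

For a dry cohesionless infinite slope the factor of safety is FS = tanφ / tanβ.
FS = tan31.0° / tan17.6° = 0.6009 / 0.3172 = 1.894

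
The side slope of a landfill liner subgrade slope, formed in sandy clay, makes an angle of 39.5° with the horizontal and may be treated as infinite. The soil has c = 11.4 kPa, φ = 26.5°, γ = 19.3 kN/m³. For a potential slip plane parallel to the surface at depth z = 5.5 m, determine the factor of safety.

FS = 0.82

For an infinite slope with a slip plane parallel to the surface (no pore pressure): FS = [c + γz cos²β tanφ] / [γz sinβ cosβ].
γz = 19.3·5.5 = 106.15 kN/m²
Numerator = 11.4 + 106.15·cos²39.5°·tan26.5° = 11.4 + 106.15·0.5954·0.4986 = 42.911 kPa
Denominator = 106.15·sin39.5°·cos39.5° = 106.15·0.6361·0.7716 = 52.100 kPa
FS = 42.911 / 52.100 = 0.824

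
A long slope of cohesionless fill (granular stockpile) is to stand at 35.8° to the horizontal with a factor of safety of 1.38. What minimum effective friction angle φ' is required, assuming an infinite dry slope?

FS = tanφ'/tanβ ⇒ tanφ' = FS · tanβ = 1.38 · tan35.8° = 0.9953
φ' = arctan(0.9953) = 44.86°

φ' = 44.9°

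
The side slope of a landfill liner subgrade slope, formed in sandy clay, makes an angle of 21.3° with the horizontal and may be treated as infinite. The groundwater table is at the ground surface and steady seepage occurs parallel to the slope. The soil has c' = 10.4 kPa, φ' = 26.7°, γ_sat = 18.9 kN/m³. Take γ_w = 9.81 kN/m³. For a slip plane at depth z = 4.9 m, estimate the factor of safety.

FS = 0.95

With seepage parallel to the slope and the water table at the surface, the effective normal stress on the slip plane uses the buoyant unit weight γ' = γ_sat − γ_w while the driving shear stress uses γ_sat:
FS = [c' + γ' z cos²β tanφ'] / [γ_sat z sinβ cosβ]
γ' = 18.9 − 9.81 = 9.09 kN/m³
Numerator = 10.4 + 9.09·4.9·cos²21.3°·tan26.7° = 10.4 + 9.09·4.9·0.8680·0.5029 = 29.846 kPa
Denominator = 18.9·4.9·sin21.3°·cos21.3° = 18.9·4.9·0.3633·0.9317 = 31.343 kPa
FS = 29.846 / 31.343 = 0.952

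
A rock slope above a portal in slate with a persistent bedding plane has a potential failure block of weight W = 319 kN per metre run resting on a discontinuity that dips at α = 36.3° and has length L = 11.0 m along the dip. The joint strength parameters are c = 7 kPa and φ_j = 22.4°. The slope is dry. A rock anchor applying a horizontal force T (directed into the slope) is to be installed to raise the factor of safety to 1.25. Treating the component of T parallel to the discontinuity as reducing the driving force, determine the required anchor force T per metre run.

Resolving forces along and normal to the sliding plane, with the horizontal anchor force T adding T·sinα to the effective normal force and T·cosα acting up the plane against the driving force:
FS = [cL + (W cosα + T sinα) tanφ_j] / [W sinα − T cosα]
Without the anchor: N' = 257.1 kN/m, driving T_d = 188.9 kN/m, resisting R = 7·11.0 + 257.1·tan22.4° = 183.0 kN/m, FS = 0.97.
Setting FS = 1.25 and solving for T:
1.25·(188.9 − T cos36.3°) = 183.0 + T sin36.3°·tan22.4°
T·(sin36.3°·tan22.4° + 1.25·cos36.3°) = 1.25·188.9 − 183.0
T·(0.5920·0.4122 + 1.25·0.8059) = 236.1 − 183.0 = 53.1
T·1.2514 = 53.1
T = 42.4 kN/m

T = 42 kN/m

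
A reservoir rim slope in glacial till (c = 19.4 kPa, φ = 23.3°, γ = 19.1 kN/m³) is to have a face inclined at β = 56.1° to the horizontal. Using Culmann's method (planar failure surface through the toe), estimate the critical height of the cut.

Culmann's analysis gives the critical failure plane at α_cr = (β + φ)/2 = (56.1 + 23.3)/2 = 39.7°, and the critical height
H_c = (4c/γ) · sinβ cosφ / [1 − cos(β − φ)]
    = (4·19.4/19.1) · sin56.1°·cos23.3° / [1 − cos(32.8°)]
    = 4.063 · 0.8300·0.9184 / [1 − 0.8406]
    = 4.063 · 0.7623 / 0.1594
    = 19.43 m

H_c = 19.43 m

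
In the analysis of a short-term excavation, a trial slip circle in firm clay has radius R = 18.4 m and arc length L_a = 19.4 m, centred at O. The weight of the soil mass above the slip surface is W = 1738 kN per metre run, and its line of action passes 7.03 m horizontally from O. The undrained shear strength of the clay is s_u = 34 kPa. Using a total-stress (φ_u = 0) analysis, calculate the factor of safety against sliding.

FS = 0.99

Taking moments about the centre O, the resisting moment is provided by the undrained shear strength acting along the arc:
M_R = s_u·L_a·R = 34·19.40·18.4 = 12136.6 kN·m/m
M_D = W·d = 1738·7.03 = 12218.1 kN·m/m
FS = M_R / M_D = 12136.6 / 12218.1 = 0.993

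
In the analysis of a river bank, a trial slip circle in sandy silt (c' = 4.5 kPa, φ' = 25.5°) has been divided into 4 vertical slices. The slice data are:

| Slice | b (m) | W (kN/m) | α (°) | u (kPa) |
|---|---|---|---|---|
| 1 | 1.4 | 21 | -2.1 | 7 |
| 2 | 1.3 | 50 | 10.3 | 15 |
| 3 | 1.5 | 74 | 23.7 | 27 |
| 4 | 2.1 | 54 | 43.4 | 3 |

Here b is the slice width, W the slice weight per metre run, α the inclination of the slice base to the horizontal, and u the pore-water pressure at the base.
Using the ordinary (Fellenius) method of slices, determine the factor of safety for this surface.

Ordinary method of slices: FS = Σ[c'·Δl_i + (W_i cosα_i − u_i·Δl_i)·tanφ'] / Σ W_i sinα_i, with Δl_i = b_i / cosα_i.
Slice 1: Δl = 1.4/cos(-2.1°) = 1.401 m; N'_1 = 21·cos(-2.1°) − 7·1.401 = 11.2; c'Δl = 6.30; W sinα = -0.8
Slice 2: Δl = 1.3/cos10.3° = 1.321 m; N'_2 = 50·cos10.3° − 15·1.321 = 29.4; c'Δl = 5.95; W sinα = 8.9
Slice 3: Δl = 1.5/cos23.7° = 1.638 m; N'_3 = 74·cos23.7° − 27·1.638 = 23.5; c'Δl = 7.37; W sinα = 29.7
Slice 4: Δl = 2.1/cos43.4° = 2.890 m; N'_4 = 54·cos43.4° − 3·2.890 = 30.6; c'Δl = 13.01; W sinα = 37.1
Σc'Δl = 32.6 kN/m; ΣN' = 94.6 kN/m; ΣW sinα = 75.0 kN/m
Resisting = 32.6 + 94.6·tan25.5° = 32.6 + 45.1 = 77.8 kN/m
FS = 77.8 / 75.0 = 1.037

FS = 1.04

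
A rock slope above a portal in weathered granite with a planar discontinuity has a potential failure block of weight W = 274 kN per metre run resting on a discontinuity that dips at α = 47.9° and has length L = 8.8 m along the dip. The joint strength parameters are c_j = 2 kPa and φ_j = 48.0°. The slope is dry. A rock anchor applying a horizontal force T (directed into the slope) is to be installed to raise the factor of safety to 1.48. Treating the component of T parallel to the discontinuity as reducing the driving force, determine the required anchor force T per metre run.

Resolving forces along and normal to the sliding plane, with the horizontal anchor force T adding T·sinα to the effective normal force and T·cosα acting up the plane against the driving force:
FS = [c_jL + (W cosα + T sinα) tanφ_j] / [W sinα − T cosα]
Without the anchor: N' = 183.7 kN/m, driving T_d = 203.3 kN/m, resisting R = 2·8.8 + 183.7·tan48.0° = 221.6 kN/m, FS = 1.09.
Setting FS = 1.48 and solving for T:
1.48·(203.3 − T cos47.9°) = 221.6 + T sin47.9°·tan48.0°
T·(sin47.9°·tan48.0° + 1.48·cos47.9°) = 1.48·203.3 − 221.6
T·(0.7420·1.1106 + 1.48·0.6704) = 300.9 − 221.6 = 79.3
T·1.8163 = 79.3
T = 43.6 kN/m

T = 44 kN/m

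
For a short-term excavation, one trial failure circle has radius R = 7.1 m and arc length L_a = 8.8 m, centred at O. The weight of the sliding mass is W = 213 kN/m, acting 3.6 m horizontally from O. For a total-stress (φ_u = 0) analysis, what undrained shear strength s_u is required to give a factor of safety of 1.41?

FS = s_u·L_a·R / (W·d), so s_u = FS·W·d / (L_a·R).
s_u = 1.41·213·3.6 / (8.80·7.1) = 1081.2 / 62.48 = 17.30 kPa

s_u = 17.3 kPa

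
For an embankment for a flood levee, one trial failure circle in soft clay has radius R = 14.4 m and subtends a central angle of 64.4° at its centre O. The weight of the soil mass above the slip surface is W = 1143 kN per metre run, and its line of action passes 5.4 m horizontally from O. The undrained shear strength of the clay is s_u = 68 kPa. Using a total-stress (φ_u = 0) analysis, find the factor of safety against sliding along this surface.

FS = 2.57

Taking moments about the centre O, the resisting moment is provided by the undrained shear strength acting along the arc:
Arc length L_a = R·θ = 14.4·(64.4°·π/180) = 14.4·1.1240 = 16.19 m
M_R = s_u·L_a·R = 68·16.19·14.4 = 15848.8 kN·m/m
M_D = W·d = 1143·5.4 = 6172.2 kN·m/m
FS = M_R / M_D = 15848.8 / 6172.2 = 2.568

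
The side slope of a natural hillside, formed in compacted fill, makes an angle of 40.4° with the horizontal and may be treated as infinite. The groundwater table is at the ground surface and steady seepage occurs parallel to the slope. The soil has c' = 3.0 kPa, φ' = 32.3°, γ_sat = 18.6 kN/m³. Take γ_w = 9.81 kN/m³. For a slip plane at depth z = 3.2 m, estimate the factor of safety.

FS = 0.45

With seepage parallel to the slope and the water table at the surface, the effective normal stress on the slip plane uses the buoyant unit weight γ' = γ_sat − γ_w while the driving shear stress uses γ_sat:
FS = [c' + γ' z cos²β tanφ'] / [γ_sat z sinβ cosβ]
γ' = 18.6 − 9.81 = 8.79 kN/m³
Numerator = 3.0 + 8.79·3.2·cos²40.4°·tan32.3° = 3.0 + 8.79·3.2·0.5799·0.6322 = 13.312 kPa
Denominator = 18.6·3.2·sin40.4°·cos40.4° = 18.6·3.2·0.6481·0.7615 = 29.377 kPa
FS = 13.312 / 29.377 = 0.453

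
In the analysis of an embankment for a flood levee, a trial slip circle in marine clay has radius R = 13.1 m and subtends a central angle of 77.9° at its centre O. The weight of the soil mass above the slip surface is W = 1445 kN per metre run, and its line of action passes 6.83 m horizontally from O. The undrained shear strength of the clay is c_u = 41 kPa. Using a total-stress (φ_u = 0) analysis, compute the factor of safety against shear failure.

Taking moments about the centre O, the resisting moment is provided by the undrained shear strength acting along the arc:
Arc length L_a = R·θ = 13.1·(77.9°·π/180) = 13.1·1.3596 = 17.81 m
M_R = c_u·L_a·R = 41·17.81·13.1 = 9566.2 kN·m/m
M_D = W·d = 1445·6.83 = 9869.4 kN·m/m
FS = M_R / M_D = 9566.2 / 9869.4 = 0.969

FS = 0.97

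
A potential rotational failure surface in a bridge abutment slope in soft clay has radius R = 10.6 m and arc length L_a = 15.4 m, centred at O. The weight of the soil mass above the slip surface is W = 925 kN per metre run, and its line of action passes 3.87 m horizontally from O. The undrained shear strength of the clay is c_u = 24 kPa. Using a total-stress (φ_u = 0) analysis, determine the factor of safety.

Taking moments about the centre O, the resisting moment is provided by the undrained shear strength acting along the arc:
M_R = c_u·L_a·R = 24·15.40·10.6 = 3917.8 kN·m/m
M_D = W·d = 925·3.87 = 3579.8 kN·m/m
FS = M_R / M_D = 3917.8 / 3579.8 = 1.094

FS = 1.09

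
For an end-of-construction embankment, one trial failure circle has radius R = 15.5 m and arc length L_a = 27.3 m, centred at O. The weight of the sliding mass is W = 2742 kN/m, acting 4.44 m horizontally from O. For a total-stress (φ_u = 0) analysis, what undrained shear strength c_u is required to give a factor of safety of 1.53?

c_u = 44.0 kPa

FS = c_u·L_a·R / (W·d), so c_u = FS·W·d / (L_a·R).
c_u = 1.53·2742·4.44 / (27.30·15.5) = 18627.0 / 423.15 = 44.02 kPa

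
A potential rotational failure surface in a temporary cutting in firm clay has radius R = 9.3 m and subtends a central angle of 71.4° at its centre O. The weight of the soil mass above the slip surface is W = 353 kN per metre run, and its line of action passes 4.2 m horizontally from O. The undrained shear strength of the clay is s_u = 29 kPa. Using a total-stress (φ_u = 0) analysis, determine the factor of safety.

Taking moments about the centre O, the resisting moment is provided by the undrained shear strength acting along the arc:
Arc length L_a = R·θ = 9.3·(71.4°·π/180) = 9.3·1.2462 = 11.59 m
M_R = s_u·L_a·R = 29·11.59·9.3 = 3125.6 kN·m/m
M_D = W·d = 353·4.2 = 1482.6 kN·m/m
FS = M_R / M_D = 3125.6 / 1482.6 = 2.108

FS = 2.11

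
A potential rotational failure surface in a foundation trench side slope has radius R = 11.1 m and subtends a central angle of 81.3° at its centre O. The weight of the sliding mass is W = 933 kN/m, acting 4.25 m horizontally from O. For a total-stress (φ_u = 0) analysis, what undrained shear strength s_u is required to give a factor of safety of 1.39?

s_u = 31.5 kPa

FS = s_u·L_a·R / (W·d), so s_u = FS·W·d / (L_a·R).
Arc length L_a = R·θ = 11.1·(81.3°·π/180) = 11.1·1.4190 = 15.75 m
s_u = 1.39·933·4.25 / (15.75·11.1) = 5511.7 / 174.83 = 31.53 kPa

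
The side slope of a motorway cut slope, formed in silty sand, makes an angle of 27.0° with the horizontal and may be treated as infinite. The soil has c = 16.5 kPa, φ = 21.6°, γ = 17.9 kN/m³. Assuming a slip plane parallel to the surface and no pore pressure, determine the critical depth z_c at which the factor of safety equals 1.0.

z_c = 10.22 m

Setting FS = 1.00 in FS = [c + γz cos²β tanφ] / [γz sinβ cosβ] and solving for z:
z = c / [γ cosβ (FS·sinβ − cosβ·tanφ)]
  = 16.5 / [17.9·cos27.0°·(1.00·sin27.0° − cos27.0°·tan21.6°)]
  = 16.5 / [17.9·0.8910·(1.00·0.4540 − 0.8910·0.3959)]
  = 16.5 / 1.6143 = 10.221 m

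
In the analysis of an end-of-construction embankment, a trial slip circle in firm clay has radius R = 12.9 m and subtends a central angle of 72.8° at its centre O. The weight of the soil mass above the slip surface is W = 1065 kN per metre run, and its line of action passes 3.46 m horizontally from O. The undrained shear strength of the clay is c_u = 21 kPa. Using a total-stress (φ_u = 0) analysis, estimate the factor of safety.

Taking moments about the centre O, the resisting moment is provided by the undrained shear strength acting along the arc:
Arc length L_a = R·θ = 12.9·(72.8°·π/180) = 12.9·1.2706 = 16.39 m
M_R = c_u·L_a·R = 21·16.39·12.9 = 4440.3 kN·m/m
M_D = W·d = 1065·3.46 = 3684.9 kN·m/m
FS = M_R / M_D = 4440.3 / 3684.9 = 1.205

FS = 1.20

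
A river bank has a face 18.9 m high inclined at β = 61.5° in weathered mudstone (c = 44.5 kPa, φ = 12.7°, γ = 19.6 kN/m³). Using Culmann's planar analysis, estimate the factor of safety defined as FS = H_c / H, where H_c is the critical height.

FS = 1.21

H_c = (4c/γ) · sinβ cosφ / [1 − cos(β − φ)]
    = (4·44.5/19.6) · sin61.5°·cos12.7° / [1 − cos48.8°]
    = 9.082 · 0.8573 / 0.3413 = 22.81 m
FS = H_c / H = 22.81 / 18.9 = 1.207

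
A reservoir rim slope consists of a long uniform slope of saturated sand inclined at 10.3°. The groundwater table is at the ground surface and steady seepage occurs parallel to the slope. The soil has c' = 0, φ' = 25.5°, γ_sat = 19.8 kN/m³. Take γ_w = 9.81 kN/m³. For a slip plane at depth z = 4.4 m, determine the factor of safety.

FS = 1.32

With seepage parallel to the slope and the water table at the surface, the effective normal stress on the slip plane uses the buoyant unit weight γ' = γ_sat − γ_w while the driving shear stress uses γ_sat:
FS = [c' + γ' z cos²β tanφ'] / [γ_sat z sinβ cosβ]
(For c' = 0 this reduces to FS = (γ'/γ_sat)·tanφ'/tanβ.)
γ' = 19.8 − 9.81 = 9.99 kN/m³
Numerator = 0.0 + 9.99·4.4·cos²10.3°·tan25.5° = 0.0 + 9.99·4.4·0.9680·0.4770 = 20.296 kPa
Denominator = 19.8·4.4·sin10.3°·cos10.3° = 19.8·4.4·0.1788·0.9839 = 15.326 kPa
FS = 20.296 / 15.326 = 1.324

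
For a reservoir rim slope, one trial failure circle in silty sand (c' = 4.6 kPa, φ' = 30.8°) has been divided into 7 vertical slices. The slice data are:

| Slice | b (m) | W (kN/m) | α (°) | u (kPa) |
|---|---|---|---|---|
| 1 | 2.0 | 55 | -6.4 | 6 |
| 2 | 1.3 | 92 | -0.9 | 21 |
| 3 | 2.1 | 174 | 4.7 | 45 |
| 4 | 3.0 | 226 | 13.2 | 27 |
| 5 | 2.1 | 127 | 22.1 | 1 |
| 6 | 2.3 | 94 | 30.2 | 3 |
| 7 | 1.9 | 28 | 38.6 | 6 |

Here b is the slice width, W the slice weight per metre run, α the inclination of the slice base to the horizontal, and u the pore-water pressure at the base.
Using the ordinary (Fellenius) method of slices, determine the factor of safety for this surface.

FS = 2.24

Ordinary method of slices: FS = Σ[c'·Δl_i + (W_i cosα_i − u_i·Δl_i)·tanφ'] / Σ W_i sinα_i, with Δl_i = b_i / cosα_i.
Slice 1: Δl = 2.0/cos(-6.4°) = 2.013 m; N'_1 = 55·cos(-6.4°) − 6·2.013 = 42.6; c'Δl = 9.26; W sinα = -6.1
Slice 2: Δl = 1.3/cos(-0.9°) = 1.300 m; N'_2 = 92·cos(-0.9°) − 21·1.300 = 64.7; c'Δl = 5.98; W sinα = -1.4
Slice 3: Δl = 2.1/cos4.7° = 2.107 m; N'_3 = 174·cos4.7° − 45·2.107 = 78.6; c'Δl = 9.69; W sinα = 14.3
Slice 4: Δl = 3.0/cos13.2° = 3.081 m; N'_4 = 226·cos13.2° − 27·3.081 = 136.8; c'Δl = 14.17; W sinα = 51.6
Slice 5: Δl = 2.1/cos22.1° = 2.267 m; N'_5 = 127·cos22.1° − 1·2.267 = 115.4; c'Δl = 10.43; W sinα = 47.8
Slice 6: Δl = 2.3/cos30.2° = 2.661 m; N'_6 = 94·cos30.2° − 3·2.661 = 73.3; c'Δl = 12.24; W sinα = 47.3
Slice 7: Δl = 1.9/cos38.6° = 2.431 m; N'_7 = 28·cos38.6° − 6·2.431 = 7.3; c'Δl = 11.18; W sinα = 17.5
Σc'Δl = 73.0 kN/m; ΣN' = 518.7 kN/m; ΣW sinα = 170.8 kN/m
Resisting = 73.0 + 518.7·tan30.8° = 73.0 + 309.2 = 382.1 kN/m
FS = 382.1 / 170.8 = 2.237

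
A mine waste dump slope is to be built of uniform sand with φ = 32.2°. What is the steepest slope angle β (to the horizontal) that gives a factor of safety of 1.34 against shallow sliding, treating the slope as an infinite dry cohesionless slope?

β = 25.2°

For an infinite dry cohesionless slope FS = tanφ/tanβ, so tanβ = tanφ / FS.
tanβ = tan32.2° / 1.34 = 0.6297 / 1.34 = 0.4700
β = arctan(0.4700) = 25.17°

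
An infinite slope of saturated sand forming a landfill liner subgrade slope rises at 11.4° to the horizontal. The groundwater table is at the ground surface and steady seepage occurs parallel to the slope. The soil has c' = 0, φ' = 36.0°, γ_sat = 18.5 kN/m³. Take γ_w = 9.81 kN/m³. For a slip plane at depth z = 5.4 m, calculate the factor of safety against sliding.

With seepage parallel to the slope and the water table at the surface, the effective normal stress on the slip plane uses the buoyant unit weight γ' = γ_sat − γ_w while the driving shear stress uses γ_sat:
FS = [c' + γ' z cos²β tanφ'] / [γ_sat z sinβ cosβ]
(For c' = 0 this reduces to FS = (γ'/γ_sat)·tanφ'/tanβ.)
γ' = 18.5 − 9.81 = 8.69 kN/m³
Numerator = 0.0 + 8.69·5.4·cos²11.4°·tan36.0° = 0.0 + 8.69·5.4·0.9609·0.7265 = 32.762 kPa
Denominator = 18.5·5.4·sin11.4°·cos11.4° = 18.5·5.4·0.1977·0.9803 = 19.356 kPa
FS = 32.762 / 19.356 = 1.693

FS = 1.69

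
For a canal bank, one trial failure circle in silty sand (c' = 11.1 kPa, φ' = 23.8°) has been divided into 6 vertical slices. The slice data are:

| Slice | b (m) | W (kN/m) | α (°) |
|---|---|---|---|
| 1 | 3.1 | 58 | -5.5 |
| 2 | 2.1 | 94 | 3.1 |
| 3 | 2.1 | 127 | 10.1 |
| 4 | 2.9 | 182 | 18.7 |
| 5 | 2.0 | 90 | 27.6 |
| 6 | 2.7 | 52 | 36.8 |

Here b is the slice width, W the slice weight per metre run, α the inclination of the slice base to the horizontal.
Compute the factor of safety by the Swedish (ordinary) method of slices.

FS = 2.81

Ordinary method of slices: FS = Σ[c'·Δl_i + (W_i cosα_i)·tanφ'] / Σ W_i sinα_i, with Δl_i = b_i / cosα_i.
Slice 1: Δl = 3.1/cos(-5.5°) = 3.114 m; N'_1 = 58·cos(-5.5°) = 57.7; c'Δl = 34.57; W sinα = -5.6
Slice 2: Δl = 2.1/cos3.1° = 2.103 m; N'_2 = 94·cos3.1° = 93.9; c'Δl = 23.34; W sinα = 5.1
Slice 3: Δl = 2.1/cos10.1° = 2.133 m; N'_3 = 127·cos10.1° = 125.0; c'Δl = 23.68; W sinα = 22.3
Slice 4: Δl = 2.9/cos18.7° = 3.062 m; N'_4 = 182·cos18.7° = 172.4; c'Δl = 33.98; W sinα = 58.4
Slice 5: Δl = 2.0/cos27.6° = 2.257 m; N'_5 = 90·cos27.6° = 79.8; c'Δl = 25.05; W sinα = 41.7
Slice 6: Δl = 2.7/cos36.8° = 3.372 m; N'_6 = 52·cos36.8° = 41.6; c'Δl = 37.43; W sinα = 31.1
Σc'Δl = 178.1 kN/m; ΣN' = 570.4 kN/m; ΣW sinα = 153.0 kN/m
Resisting = 178.1 + 570.4·tan23.8° = 178.1 + 251.6 = 429.6 kN/m
FS = 429.6 / 153.0 = 2.808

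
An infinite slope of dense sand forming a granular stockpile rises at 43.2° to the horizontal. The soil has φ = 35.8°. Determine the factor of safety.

FS = 0.77

For a dry cohesionless infinite slope the factor of safety is FS = tanφ / tanβ.
FS = tan35.8° / tan43.2° = 0.7212 / 0.9391 = 0.768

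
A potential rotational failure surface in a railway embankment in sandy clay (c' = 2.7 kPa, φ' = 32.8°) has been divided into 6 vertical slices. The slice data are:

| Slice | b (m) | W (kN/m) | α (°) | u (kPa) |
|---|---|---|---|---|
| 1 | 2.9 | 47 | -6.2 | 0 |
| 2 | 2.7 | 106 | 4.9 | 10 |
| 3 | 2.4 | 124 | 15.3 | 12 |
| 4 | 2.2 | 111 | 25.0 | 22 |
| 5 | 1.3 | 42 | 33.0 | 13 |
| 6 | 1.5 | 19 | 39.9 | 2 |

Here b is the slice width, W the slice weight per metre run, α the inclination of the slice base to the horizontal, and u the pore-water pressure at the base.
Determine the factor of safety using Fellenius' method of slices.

Ordinary method of slices: FS = Σ[c'·Δl_i + (W_i cosα_i − u_i·Δl_i)·tanφ'] / Σ W_i sinα_i, with Δl_i = b_i / cosα_i.
Slice 1: Δl = 2.9/cos(-6.2°) = 2.917 m; N'_1 = 47·cos(-6.2°) − 0·2.917 = 46.7; c'Δl = 7.88; W sinα = -5.1
Slice 2: Δl = 2.7/cos4.9° = 2.710 m; N'_2 = 106·cos4.9° − 10·2.710 = 78.5; c'Δl = 7.32; W sinα = 9.1
Slice 3: Δl = 2.4/cos15.3° = 2.488 m; N'_3 = 124·cos15.3° − 12·2.488 = 89.7; c'Δl = 6.72; W sinα = 32.7
Slice 4: Δl = 2.2/cos25.0° = 2.427 m; N'_4 = 111·cos25.0° − 22·2.427 = 47.2; c'Δl = 6.55; W sinα = 46.9
Slice 5: Δl = 1.3/cos33.0° = 1.550 m; N'_5 = 42·cos33.0° − 13·1.550 = 15.1; c'Δl = 4.19; W sinα = 22.9
Slice 6: Δl = 1.5/cos39.9° = 1.955 m; N'_6 = 19·cos39.9° − 2·1.955 = 10.7; c'Δl = 5.28; W sinα = 12.2
Σc'Δl = 37.9 kN/m; ΣN' = 287.9 kN/m; ΣW sinα = 118.7 kN/m
Resisting = 37.9 + 287.9·tan32.8° = 37.9 + 185.6 = 223.5 kN/m
FS = 223.5 / 118.7 = 1.883

FS = 1.88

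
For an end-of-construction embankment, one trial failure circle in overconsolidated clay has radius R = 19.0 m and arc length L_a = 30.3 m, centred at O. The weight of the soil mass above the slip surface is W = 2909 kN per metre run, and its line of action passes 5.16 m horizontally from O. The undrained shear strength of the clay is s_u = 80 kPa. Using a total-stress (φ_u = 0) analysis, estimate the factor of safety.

Taking moments about the centre O, the resisting moment is provided by the undrained shear strength acting along the arc:
M_R = s_u·L_a·R = 80·30.30·19.0 = 46056.0 kN·m/m
M_D = W·d = 2909·5.16 = 15010.4 kN·m/m
FS = M_R / M_D = 46056.0 / 15010.4 = 3.068

FS = 3.07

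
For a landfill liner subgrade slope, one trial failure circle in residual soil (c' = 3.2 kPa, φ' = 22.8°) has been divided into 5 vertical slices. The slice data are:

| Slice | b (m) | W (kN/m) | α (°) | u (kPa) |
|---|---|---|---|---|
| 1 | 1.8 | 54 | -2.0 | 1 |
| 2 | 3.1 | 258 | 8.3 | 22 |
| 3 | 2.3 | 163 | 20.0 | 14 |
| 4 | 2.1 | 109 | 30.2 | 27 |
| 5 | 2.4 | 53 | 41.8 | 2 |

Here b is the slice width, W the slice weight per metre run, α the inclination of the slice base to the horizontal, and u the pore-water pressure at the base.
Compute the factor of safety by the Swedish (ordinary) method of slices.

Ordinary method of slices: FS = Σ[c'·Δl_i + (W_i cosα_i − u_i·Δl_i)·tanφ'] / Σ W_i sinα_i, with Δl_i = b_i / cosα_i.
Slice 1: Δl = 1.8/cos(-2.0°) = 1.801 m; N'_1 = 54·cos(-2.0°) − 1·1.801 = 52.2; c'Δl = 5.76; W sinα = -1.9
Slice 2: Δl = 3.1/cos8.3° = 3.133 m; N'_2 = 258·cos8.3° − 22·3.133 = 186.4; c'Δl = 10.03; W sinα = 37.2
Slice 3: Δl = 2.3/cos20.0° = 2.448 m; N'_3 = 163·cos20.0° − 14·2.448 = 118.9; c'Δl = 7.83; W sinα = 55.7
Slice 4: Δl = 2.1/cos30.2° = 2.430 m; N'_4 = 109·cos30.2° − 27·2.430 = 28.6; c'Δl = 7.78; W sinα = 54.8
Slice 5: Δl = 2.4/cos41.8° = 3.219 m; N'_5 = 53·cos41.8° − 2·3.219 = 33.1; c'Δl = 10.30; W sinα = 35.3
Σc'Δl = 41.7 kN/m; ΣN' = 419.1 kN/m; ΣW sinα = 181.3 kN/m
Resisting = 41.7 + 419.1·tan22.8° = 41.7 + 176.2 = 217.9 kN/m
FS = 217.9 / 181.3 = 1.202

FS = 1.20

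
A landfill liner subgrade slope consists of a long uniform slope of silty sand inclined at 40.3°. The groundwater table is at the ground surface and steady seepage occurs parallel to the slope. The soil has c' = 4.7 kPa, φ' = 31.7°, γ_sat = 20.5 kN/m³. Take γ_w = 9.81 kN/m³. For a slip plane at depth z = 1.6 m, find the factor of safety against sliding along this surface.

FS = 0.67

With seepage parallel to the slope and the water table at the surface, the effective normal stress on the slip plane uses the buoyant unit weight γ' = γ_sat − γ_w while the driving shear stress uses γ_sat:
FS = [c' + γ' z cos²β tanφ'] / [γ_sat z sinβ cosβ]
γ' = 20.5 − 9.81 = 10.69 kN/m³
Numerator = 4.7 + 10.69·1.6·cos²40.3°·tan31.7° = 4.7 + 10.69·1.6·0.5817·0.6176 = 10.844 kPa
Denominator = 20.5·1.6·sin40.3°·cos40.3° = 20.5·1.6·0.6468·0.7627 = 16.180 kPa
FS = 10.844 / 16.180 = 0.670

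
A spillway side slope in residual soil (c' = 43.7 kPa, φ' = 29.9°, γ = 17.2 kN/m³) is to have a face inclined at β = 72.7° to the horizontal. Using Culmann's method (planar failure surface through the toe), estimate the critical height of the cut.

H_c = 31.59 m

Culmann's analysis gives the critical failure plane at α_cr = (β + φ')/2 = (72.7 + 29.9)/2 = 51.3°, and the critical height
H_c = (4c'/γ) · sinβ cosφ' / [1 − cos(β − φ')]
    = (4·43.7/17.2) · sin72.7°·cos29.9° / [1 − cos(42.8°)]
    = 10.163 · 0.9548·0.8669 / [1 − 0.7337]
    = 10.163 · 0.8277 / 0.2663
    = 31.59 m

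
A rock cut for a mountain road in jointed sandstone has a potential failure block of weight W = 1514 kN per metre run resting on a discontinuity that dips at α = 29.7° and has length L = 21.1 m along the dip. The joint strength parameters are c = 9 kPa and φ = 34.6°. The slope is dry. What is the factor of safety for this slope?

FS = 1.46

Resolving the block weight along and normal to the plane and applying the Mohr–Coulomb strength on the joint:
N' = W cosα = 1514·cos29.7° = 1315.1 kN/m
Driving force T = W sinα = 1514·sin29.7° = 750.1 kN/m
Resisting force R = c·L + N'·tanφ = 9·21.1 + 1315.1·tan34.6° = 189.9 + 907.2 = 1097.1 kN/m
FS = R / T = 1097.1 / 750.1 = 1.463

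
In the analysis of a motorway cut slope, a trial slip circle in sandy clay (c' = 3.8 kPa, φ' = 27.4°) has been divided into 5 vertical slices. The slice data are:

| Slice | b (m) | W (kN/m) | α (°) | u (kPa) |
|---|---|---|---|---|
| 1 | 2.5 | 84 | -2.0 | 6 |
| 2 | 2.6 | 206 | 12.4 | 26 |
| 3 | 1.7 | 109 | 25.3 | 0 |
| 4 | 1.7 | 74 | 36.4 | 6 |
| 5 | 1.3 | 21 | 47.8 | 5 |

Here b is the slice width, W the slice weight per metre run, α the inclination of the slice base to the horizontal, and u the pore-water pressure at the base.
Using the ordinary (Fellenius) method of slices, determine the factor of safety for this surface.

Ordinary method of slices: FS = Σ[c'·Δl_i + (W_i cosα_i − u_i·Δl_i)·tanφ'] / Σ W_i sinα_i, with Δl_i = b_i / cosα_i.
Slice 1: Δl = 2.5/cos(-2.0°) = 2.502 m; N'_1 = 84·cos(-2.0°) − 6·2.502 = 68.9; c'Δl = 9.51; W sinα = -2.9
Slice 2: Δl = 2.6/cos12.4° = 2.662 m; N'_2 = 206·cos12.4° − 26·2.662 = 132.0; c'Δl = 10.12; W sinα = 44.2
Slice 3: Δl = 1.7/cos25.3° = 1.880 m; N'_3 = 109·cos25.3° − 0·1.880 = 98.5; c'Δl = 7.15; W sinα = 46.6
Slice 4: Δl = 1.7/cos36.4° = 2.112 m; N'_4 = 74·cos36.4° − 6·2.112 = 46.9; c'Δl = 8.03; W sinα = 43.9
Slice 5: Δl = 1.3/cos47.8° = 1.935 m; N'_5 = 21·cos47.8° − 5·1.935 = 4.4; c'Δl = 7.35; W sinα = 15.6
Σc'Δl = 42.1 kN/m; ΣN' = 350.8 kN/m; ΣW sinα = 147.4 kN/m
Resisting = 42.1 + 350.8·tan27.4° = 42.1 + 181.8 = 224.0 kN/m
FS = 224.0 / 147.4 = 1.520

FS = 1.52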